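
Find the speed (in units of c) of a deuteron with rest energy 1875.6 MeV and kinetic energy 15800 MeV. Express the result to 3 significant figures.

0.994c

K = (γ−1)mc², so γ = 1 + 15800/1875.6 = 9.424.
Then v/c = √(1 − γ⁻²) = √(1 − 0.0112598) = √0.9887402 = 0.994.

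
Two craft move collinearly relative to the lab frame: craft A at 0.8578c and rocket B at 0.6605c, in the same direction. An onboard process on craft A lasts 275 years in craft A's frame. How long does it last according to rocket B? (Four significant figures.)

Speed of craft A in rocket B's frame: u = (v_A − v_B)/(1 − v_A v_B/c²) = (0.8578 − 0.6605)/(1 − 0.8578×0.6605) = 0.1973/0.4334231 = 0.45521; |u| = 0.45521c.
γ for this relative speed: γ = 1/√(1 − 0.207216) = 1.1231.
Craft A's interval is proper; time dilation gives Δt_B = γΔτ = 1.1231 × 275 years = 308.9 years.

308.9 years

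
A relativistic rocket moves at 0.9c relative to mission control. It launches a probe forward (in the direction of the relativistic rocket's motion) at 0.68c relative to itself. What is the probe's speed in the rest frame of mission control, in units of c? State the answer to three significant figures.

Relativistic velocity addition: u = (u' + v)/(1 + u'v/c²), with u' = 0.68c and v = 0.9c.
Numerator: 0.68 + 0.9 = 1.58. Denominator: 1 + (0.68)(0.9) = 1.612.
u = 1.58/1.612 = 0.98015, so the speed is 0.980c.

0.980c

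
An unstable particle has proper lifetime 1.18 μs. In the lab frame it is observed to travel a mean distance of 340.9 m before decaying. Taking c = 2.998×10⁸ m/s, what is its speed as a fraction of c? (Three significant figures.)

Let x = d/(cτ) = 340.9 m / (2.998×10⁸ m/s × 1.180×10^-6 s) = 0.96364. Since d = βγcτ, x = βγ = β/√(1−β²).
Solving: β² = x²/(1+x²) = 0.928602/1.928602 = 0.48149, so β = 0.694.

0.694c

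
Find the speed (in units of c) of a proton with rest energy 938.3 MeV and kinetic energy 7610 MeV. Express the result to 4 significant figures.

γ = 1 + K/(mc²) = 1 + 7610/938.3 = 9.1104.
β = √(1 − 1/γ²) = √(1 − 0.0120483) = √0.9879517 = 0.9940.

0.9940c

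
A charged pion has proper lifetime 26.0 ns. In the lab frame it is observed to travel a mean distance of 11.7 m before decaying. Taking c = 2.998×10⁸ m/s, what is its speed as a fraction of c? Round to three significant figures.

0.832c

Let x = d/(cτ) = 11.70 m / (2.998×10⁸ m/s × 2.600×10^-8 s) = 1.501. Since d = βγcτ, x = βγ = β/√(1−β²).
Solving: β² = x²/(1+x²) = 2.253/3.253 = 0.692591, so β = 0.832.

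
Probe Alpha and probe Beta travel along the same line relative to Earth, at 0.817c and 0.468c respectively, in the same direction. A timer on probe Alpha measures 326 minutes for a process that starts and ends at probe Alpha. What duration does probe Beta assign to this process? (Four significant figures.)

395.1 minutes

Speed of probe Alpha in probe Beta's frame: u = (v_A − v_B)/(1 − v_A v_B/c²) = (0.817 − 0.468)/(1 − 0.817×0.468) = 0.349/0.617644 = 0.56505; |u| = 0.56505c.
At |u| = 0.56505c, γ = (1 − 0.319282)^(−1/2) = 1.212.
Probe Alpha's interval is proper; time dilation gives Δt_B = γΔτ = 1.212 × 326 minutes = 395.1 minutes.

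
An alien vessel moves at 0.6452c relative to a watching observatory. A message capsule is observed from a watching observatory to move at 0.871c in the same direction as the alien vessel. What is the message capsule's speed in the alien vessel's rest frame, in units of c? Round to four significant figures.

Transform to the alien vessel's frame: u' = (u − v)/(1 − uv/c²).
u' = (0.871 − 0.6452)/(1 − 0.871×0.6452) = 0.2258/0.4380308 = 0.51549.
Speed in the alien vessel's frame: 0.5155c (in the same direction).

0.5155c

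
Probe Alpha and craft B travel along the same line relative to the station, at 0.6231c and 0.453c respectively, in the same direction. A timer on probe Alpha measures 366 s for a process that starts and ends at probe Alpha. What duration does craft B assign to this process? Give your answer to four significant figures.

Transform probe Alpha's velocity into craft B's frame: (0.6231 − 0.453)/(1 − 0.6231·0.453) = 0.1701/0.7177357, so the relative speed is 0.237c.
At |u| = 0.237c, γ = (1 − 0.056169)^(−1/2) = 1.0293.
Probe Alpha's interval is proper; time dilation gives Δt_B = γΔτ = 1.0293 × 366 s = 376.7 s.

376.7 s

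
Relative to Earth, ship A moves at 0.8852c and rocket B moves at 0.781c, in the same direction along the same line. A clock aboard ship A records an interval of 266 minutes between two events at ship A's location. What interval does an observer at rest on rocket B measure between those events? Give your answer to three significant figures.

283 minutes

Transform ship A's velocity into rocket B's frame: (0.8852 − 0.781)/(1 − 0.8852·0.781) = 0.1042/0.3086588, so the relative speed is 0.33759c.
At |u| = 0.33759c, γ = (1 − 0.113967)^(−1/2) = 1.0624.
Ship A's interval is proper; time dilation gives Δt_B = γΔτ = 1.0624 × 266 minutes = 283 minutes.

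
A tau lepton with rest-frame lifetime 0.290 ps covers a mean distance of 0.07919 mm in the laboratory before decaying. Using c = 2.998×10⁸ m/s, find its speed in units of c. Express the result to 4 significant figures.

0.6734c

Lab distance = (lab lifetime)·v = γτ·βc, so βγ = d/(cτ) = 7.919×10^-5/(2.998×10⁸ × 2.900×10^-13) = 0.91084.
With βγ = 0.91084: γ² = 1 + (βγ)² = 1.82963, and β = (βγ)/γ = 0.91084/1.35264 = 0.6734.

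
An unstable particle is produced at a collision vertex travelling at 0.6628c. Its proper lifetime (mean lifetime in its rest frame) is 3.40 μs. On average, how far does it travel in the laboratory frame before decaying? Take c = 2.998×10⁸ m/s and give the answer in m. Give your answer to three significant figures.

With β = 0.6628, γ = 1/√(1 − 0.6628²) = 1/√0.56069616 = 1.3355.
Lab-frame lifetime: Δt = γτ = 1.3355 × 3.40 μs = 4.5407 μs.
Distance: d = vΔt = 0.6628 × 2.998×10⁸ m/s × 4.5407×10^-6 s = 902 m.

902 m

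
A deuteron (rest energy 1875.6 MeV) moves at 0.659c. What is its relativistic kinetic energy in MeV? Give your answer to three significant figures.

Lorentz factor: γ = (1 − 0.434281)^(−1/2) = 1.32953.
Kinetic energy: K = (γ − 1)mc² = (1.32953 − 1) × 1875.6 MeV = 0.32953 × 1875.6 = 618 MeV.

618 MeV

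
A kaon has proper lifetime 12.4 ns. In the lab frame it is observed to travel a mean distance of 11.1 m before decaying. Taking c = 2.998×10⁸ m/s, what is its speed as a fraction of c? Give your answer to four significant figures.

Let x = d/(cτ) = 11.10 m / (2.998×10⁸ m/s × 1.240×10^-8 s) = 2.9859. Since d = βγcτ, x = βγ = β/√(1−β²).
Solving: β² = x²/(1+x²) = 8.9156/9.9156 = 0.899149, so β = 0.9482.

0.9482c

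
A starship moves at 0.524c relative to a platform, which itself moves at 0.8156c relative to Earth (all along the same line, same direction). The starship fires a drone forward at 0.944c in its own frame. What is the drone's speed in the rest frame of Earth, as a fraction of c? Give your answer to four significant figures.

First combine the drone and starship (S''→S'): u₁ = (0.944 + 0.524)/(1 + 0.944×0.524) = 1.468/1.494656 = 0.98217.
Then combine with the platform (S'→S): u = (0.98217 + 0.8156)/(1 + 0.98217×0.8156) = 1.79777/1.801057852 = 0.99817.

0.9982c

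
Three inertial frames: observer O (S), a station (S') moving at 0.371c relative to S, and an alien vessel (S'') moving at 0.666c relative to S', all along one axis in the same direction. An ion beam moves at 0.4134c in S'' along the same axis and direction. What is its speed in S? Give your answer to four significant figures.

0.9265c

First combine the ion beam and alien vessel (S''→S'): u₁ = (0.4134 + 0.666)/(1 + 0.4134×0.666) = 1.0794/1.2753244 = 0.84637.
Then combine with the station (S'→S): u = (0.84637 + 0.371)/(1 + 0.84637×0.371) = 1.21737/1.31400327 = 0.92646.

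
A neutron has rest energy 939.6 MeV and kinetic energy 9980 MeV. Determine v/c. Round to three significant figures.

0.996

K = (γ−1)mc², so γ = 1 + 9980/939.6 = 11.622.
Then v/c = √(1 − γ⁻²) = √(1 − 0.00740352) = √0.99259648 = 0.996.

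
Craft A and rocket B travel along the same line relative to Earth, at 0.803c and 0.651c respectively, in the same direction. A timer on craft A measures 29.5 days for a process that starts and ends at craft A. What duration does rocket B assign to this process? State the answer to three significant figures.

31.1 days

The velocity of craft A relative to rocket B is (0.803 − 0.651)c / (1 − 0.803×0.651) = 0.31849c; relative speed 0.31849c.
γ for this relative speed: γ = 1/√(1 − 0.101436) = 1.0549.
Craft A's interval is proper; time dilation gives Δt_B = γΔτ = 1.0549 × 29.5 days = 31.1 days.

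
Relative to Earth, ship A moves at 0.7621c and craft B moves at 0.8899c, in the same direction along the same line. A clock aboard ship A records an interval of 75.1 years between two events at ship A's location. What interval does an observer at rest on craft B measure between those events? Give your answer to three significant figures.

81.8 years

Speed of ship A in craft B's frame: u = (v_A − v_B)/(1 − v_A v_B/c²) = (0.7621 − 0.8899)/(1 − 0.7621×0.8899) = −0.1278/0.32180721 = −0.39713; |u| = 0.39713c.
γ for this relative speed: γ = 1/√(1 − 0.157712) = 1.0896.
The clock on ship A records proper time, so craft B measures Δt = γΔτ = 1.0896 × 75.1 = 81.8 years.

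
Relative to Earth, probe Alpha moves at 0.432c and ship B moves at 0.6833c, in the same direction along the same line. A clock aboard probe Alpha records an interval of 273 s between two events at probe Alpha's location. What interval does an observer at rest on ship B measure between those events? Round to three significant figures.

The velocity of probe Alpha relative to ship B is (0.432 − 0.6833)c / (1 − 0.432×0.6833) = −0.35655c; relative speed 0.35655c.
At |u| = 0.35655c, γ = (1 − 0.127128)^(−1/2) = 1.0703.
The clock on probe Alpha records proper time, so ship B measures Δt = γΔτ = 1.0703 × 273 = 292 s.

292 s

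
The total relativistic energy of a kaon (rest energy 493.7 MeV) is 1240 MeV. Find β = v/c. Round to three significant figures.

Total energy E = γmc² gives γ = 1240/493.7 = 2.5116.
Hence β = √(1 − 1/γ²) = √(1 − 0.158525) = √0.841475 = 0.917.

0.917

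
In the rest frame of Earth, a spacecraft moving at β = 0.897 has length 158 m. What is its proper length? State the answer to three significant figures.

β² = 0.804609, so γ = 1/√0.195391 = 2.2623.
Proper length: L₀ = γ·L = 2.2623 × 158 = 357 m.

357 m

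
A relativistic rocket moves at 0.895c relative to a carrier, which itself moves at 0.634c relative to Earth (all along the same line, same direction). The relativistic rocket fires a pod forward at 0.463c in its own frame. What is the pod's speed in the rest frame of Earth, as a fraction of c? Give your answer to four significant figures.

0.9909c

Compose velocities in two stages. Stage 1 (into S'): u₁ = (0.463+0.895)/(1+0.463×0.895) = 0.96013.
Stage 2 (into S): u = (0.96013+0.634)/(1+0.96013×0.634) = 0.99093, so the speed is 0.9909c.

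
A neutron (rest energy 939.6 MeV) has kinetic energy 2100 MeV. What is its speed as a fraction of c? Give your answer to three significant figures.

0.951c

γ = 1 + K/(mc²) = 1 + 2100/939.6 = 3.235.
β = √(1 − 1/γ²) = √(1 − 0.0955546) = √0.9044454 = 0.951.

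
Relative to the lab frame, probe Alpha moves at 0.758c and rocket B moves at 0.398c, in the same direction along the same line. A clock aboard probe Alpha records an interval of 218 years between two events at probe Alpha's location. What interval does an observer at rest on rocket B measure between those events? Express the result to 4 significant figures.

The velocity of probe Alpha relative to rocket B is (0.758 − 0.398)c / (1 − 0.758×0.398) = 0.51553c; relative speed 0.51553c.
At |u| = 0.51553c, γ = (1 − 0.265771)^(−1/2) = 1.167.
The clock on probe Alpha records proper time, so rocket B measures Δt = γΔτ = 1.167 × 218 = 254.4 years.

254.4 years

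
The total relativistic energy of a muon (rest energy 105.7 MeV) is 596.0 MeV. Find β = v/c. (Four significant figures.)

0.9841

γ = E/(mc²) = 596.0/105.7 = 5.6386.
β = √(1 − 1/γ²) = √(1 − 0.0314527) = √0.9685473 = 0.9841.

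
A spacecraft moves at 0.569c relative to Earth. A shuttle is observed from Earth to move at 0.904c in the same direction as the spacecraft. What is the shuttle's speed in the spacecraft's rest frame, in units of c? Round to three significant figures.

0.690c

Transform to the spacecraft's frame: u' = (u − v)/(1 − uv/c²).
u' = (0.904 − 0.569)/(1 − 0.904×0.569) = 0.335/0.485624 = 0.68983.
Speed in the spacecraft's frame: 0.690c (in the same direction).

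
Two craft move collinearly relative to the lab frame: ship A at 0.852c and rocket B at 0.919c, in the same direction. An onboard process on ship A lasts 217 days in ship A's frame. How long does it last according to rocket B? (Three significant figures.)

228 days

Transform ship A's velocity into rocket B's frame: (0.852 − 0.919)/(1 − 0.852·0.919) = −0.067/0.217012, so the relative speed is 0.30874c.
γ for this relative speed: γ = 1/√(1 − 0.0953204) = 1.0514.
Ship A's interval is proper; time dilation gives Δt_B = γΔτ = 1.0514 × 217 days = 228 days.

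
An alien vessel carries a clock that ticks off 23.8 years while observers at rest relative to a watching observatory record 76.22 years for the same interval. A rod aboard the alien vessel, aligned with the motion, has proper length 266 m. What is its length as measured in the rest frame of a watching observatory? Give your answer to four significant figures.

83.06 m

γ = Δt/Δτ = 76.22/23.8 = 3.20252.
L = L₀/γ = 266/3.20252 = 83.06 m.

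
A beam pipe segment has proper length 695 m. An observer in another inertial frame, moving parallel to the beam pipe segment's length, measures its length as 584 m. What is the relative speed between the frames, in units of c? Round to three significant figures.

Length contraction gives γ = L₀/L = 695/584 = 1.1901.
β = √(1 − 1/γ²) = √0.293954 = 0.542.

0.542c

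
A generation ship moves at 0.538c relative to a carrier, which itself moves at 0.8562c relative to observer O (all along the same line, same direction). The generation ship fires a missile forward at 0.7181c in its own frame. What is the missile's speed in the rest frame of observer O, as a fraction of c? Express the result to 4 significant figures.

Compose velocities in two stages. Stage 1 (into S'): u₁ = (0.7181+0.538)/(1+0.7181×0.538) = 0.90606.
Stage 2 (into S): u = (0.90606+0.8562)/(1+0.90606×0.8562) = 0.99239, so the speed is 0.9924c.

0.9924c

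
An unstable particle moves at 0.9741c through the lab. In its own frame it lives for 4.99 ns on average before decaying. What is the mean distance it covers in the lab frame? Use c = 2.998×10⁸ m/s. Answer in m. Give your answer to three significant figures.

6.44 m

β² = 0.94887081, so γ = 1/√0.05112919 = 4.4225.
Lab-frame lifetime: Δt = γτ = 4.4225 × 4.99 ns = 22.068 ns.
Distance: d = vΔt = 0.9741 × 2.998×10⁸ m/s × 2.2068×10^-8 s = 6.44 m.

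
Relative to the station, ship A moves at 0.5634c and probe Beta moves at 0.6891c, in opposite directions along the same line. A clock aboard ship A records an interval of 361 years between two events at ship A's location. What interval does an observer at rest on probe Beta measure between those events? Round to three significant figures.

The velocity of ship A relative to probe Beta is (0.5634 + 0.6891)c / (1 + 0.5634×0.6891) = 0.90222c; relative speed 0.90222c.
At |u| = 0.90222c, γ = (1 − 0.814001)^(−1/2) = 2.3187.
Ship A's interval is proper; time dilation gives Δt_B = γΔτ = 2.3187 × 361 years = 837 years.

837 years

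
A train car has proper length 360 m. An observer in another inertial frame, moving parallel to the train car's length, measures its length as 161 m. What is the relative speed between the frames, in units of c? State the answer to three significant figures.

Length contraction gives γ = L₀/L = 360/161 = 2.236.
β = √(1 − 1/γ²) = √0.799988 = 0.894.

0.894c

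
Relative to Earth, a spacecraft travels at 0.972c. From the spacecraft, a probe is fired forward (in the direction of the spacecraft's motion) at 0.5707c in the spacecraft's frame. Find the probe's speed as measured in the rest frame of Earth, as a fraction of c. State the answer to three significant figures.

Relativistic velocity addition: u = (u' + v)/(1 + u'v/c²), with u' = 0.5707c and v = 0.972c.
Numerator: 0.5707 + 0.972 = 1.5427. Denominator: 1 + (0.5707)(0.972) = 1.5547204.
u = 1.5427/1.5547204 = 0.99227, so the speed is 0.992c.

0.992c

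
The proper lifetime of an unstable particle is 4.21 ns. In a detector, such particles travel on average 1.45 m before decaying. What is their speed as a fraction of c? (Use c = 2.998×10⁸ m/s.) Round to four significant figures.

0.7543c

Lab distance = (lab lifetime)·v = γτ·βc, so βγ = d/(cτ) = 1.450/(2.998×10⁸ × 4.210×10^-9) = 1.1488.
With βγ = 1.1488: γ² = 1 + (βγ)² = 2.31974, and β = (βγ)/γ = 1.1488/1.52307 = 0.7543.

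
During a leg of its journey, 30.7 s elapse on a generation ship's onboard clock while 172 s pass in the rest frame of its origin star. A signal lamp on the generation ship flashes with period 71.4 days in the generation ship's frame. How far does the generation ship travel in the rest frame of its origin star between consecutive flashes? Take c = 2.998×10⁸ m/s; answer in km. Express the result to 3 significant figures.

From Δt = γΔτ: γ = 172/30.7 = 5.60261.
β = √(1 − 1/γ²) = 0.98394. Lab-frame period = γτ = 5.60261×71.4 days = 400.03 days. Distance = βc × γτ = 0.98394 × 2.998×10⁸ m/s × 34562592 s = 1.0195×10^16 m = 1.02×10^13 km.

1.02×10^13 km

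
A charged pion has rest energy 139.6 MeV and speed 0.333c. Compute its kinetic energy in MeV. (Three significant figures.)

8.45 MeV

Lorentz factor: γ = (1 − 0.110889)^(−1/2) = 1.060528.
Kinetic energy: K = (γ − 1)mc² = (1.060528 − 1) × 139.6 MeV = 0.060528 × 139.6 = 8.45 MeV.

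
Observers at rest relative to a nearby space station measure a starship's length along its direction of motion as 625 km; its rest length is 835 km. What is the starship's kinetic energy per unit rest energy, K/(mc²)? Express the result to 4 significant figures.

From L = L₀/γ: γ = 835/625 = 1.336.
K/(mc²) = γ − 1 = 1.336 − 1 = 0.3360.

0.3360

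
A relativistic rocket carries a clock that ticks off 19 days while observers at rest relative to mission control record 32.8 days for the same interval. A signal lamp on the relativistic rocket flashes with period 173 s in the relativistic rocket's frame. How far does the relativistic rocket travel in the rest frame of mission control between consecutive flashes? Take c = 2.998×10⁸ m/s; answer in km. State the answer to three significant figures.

7.30×10^7 km

From Δt = γΔτ: γ = 32.8/19 = 1.72632.
β = √(1 − 1/γ²) = 0.81514. Lab-frame period = γτ = 1.72632×173 s = 298.65 s. Distance = βc × γτ = 0.81514 × 2.998×10⁸ m/s × 298.65 s = 7.2984×10^10 m = 7.30×10^7 km.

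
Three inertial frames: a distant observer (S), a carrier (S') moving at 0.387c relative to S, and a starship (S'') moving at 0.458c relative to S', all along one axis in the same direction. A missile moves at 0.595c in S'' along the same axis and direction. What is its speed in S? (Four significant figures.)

Compose velocities in two stages. Stage 1 (into S'): u₁ = (0.595+0.458)/(1+0.595×0.458) = 0.8275.
Stage 2 (into S): u = (0.8275+0.387)/(1+0.8275×0.387) = 0.91991, so the speed is 0.9199c.

0.9199c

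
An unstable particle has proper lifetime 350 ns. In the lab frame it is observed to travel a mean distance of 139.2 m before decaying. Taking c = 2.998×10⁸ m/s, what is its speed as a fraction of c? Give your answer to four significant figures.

Lab distance = (lab lifetime)·v = γτ·βc, so βγ = d/(cτ) = 139.2/(2.998×10⁸ × 3.500×10^-7) = 1.3266.
With βγ = 1.3266: γ² = 1 + (βγ)² = 2.75987, and β = (βγ)/γ = 1.3266/1.66129 = 0.7985.

0.7985c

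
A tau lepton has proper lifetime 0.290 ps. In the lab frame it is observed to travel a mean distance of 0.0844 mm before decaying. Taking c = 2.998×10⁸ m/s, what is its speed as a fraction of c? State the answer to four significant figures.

Let x = d/(cτ) = 8.440×10^-5 m / (2.998×10⁸ m/s × 2.900×10^-13 s) = 0.97076. Since d = βγcτ, x = βγ = β/√(1−β²).
Solving: β² = x²/(1+x²) = 0.942375/1.942375 = 0.485166, so β = 0.6965.

0.6965c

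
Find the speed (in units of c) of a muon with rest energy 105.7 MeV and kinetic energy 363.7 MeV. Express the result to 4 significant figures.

K = (γ−1)mc², so γ = 1 + 363.7/105.7 = 4.4409.
Then v/c = √(1 − γ⁻²) = √(1 − 0.0507058) = √0.9492942 = 0.9743.

0.9743c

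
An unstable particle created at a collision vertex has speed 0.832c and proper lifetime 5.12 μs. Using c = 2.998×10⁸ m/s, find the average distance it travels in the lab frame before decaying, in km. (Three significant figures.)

With β = 0.832, γ = 1/√(1 − 0.832²) = 1/√0.307776 = 1.8025.
Lab-frame lifetime: Δt = γτ = 1.8025 × 5.12 μs = 9.2288 μs.
Distance: d = vΔt = 0.832 × 2.998×10⁸ m/s × 9.2288×10^-6 s = 2300 m = 2.30 km.

2.30 km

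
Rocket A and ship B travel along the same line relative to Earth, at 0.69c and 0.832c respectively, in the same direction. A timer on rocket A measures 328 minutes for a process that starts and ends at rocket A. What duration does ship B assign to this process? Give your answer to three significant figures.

348 minutes

Speed of rocket A in ship B's frame: u = (v_A − v_B)/(1 − v_A v_B/c²) = (0.69 − 0.832)/(1 − 0.69×0.832) = −0.142/0.42592 = −0.3334; |u| = 0.3334c.
γ for this relative speed: γ = 1/√(1 − 0.111156) = 1.0607.
The clock on rocket A records proper time, so ship B measures Δt = γΔτ = 1.0607 × 328 = 348 minutes.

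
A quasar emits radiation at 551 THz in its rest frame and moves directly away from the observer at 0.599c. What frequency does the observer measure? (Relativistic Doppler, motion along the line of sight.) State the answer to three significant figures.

276 THz

Relativistic Doppler (source moving away): f_obs = f_src · √((1−β)/(1+β)).
With β = 0.599: factor = √(0.401/1.599) = 0.50078.
f_obs = 551 × 0.50078 = 276 THz.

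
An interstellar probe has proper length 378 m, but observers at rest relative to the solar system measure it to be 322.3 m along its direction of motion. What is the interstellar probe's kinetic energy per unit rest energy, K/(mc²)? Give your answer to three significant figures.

0.173

γ = L₀/L = 378/322.3 = 1.17282.
K/(mc²) = γ − 1 = 1.17282 − 1 = 0.173.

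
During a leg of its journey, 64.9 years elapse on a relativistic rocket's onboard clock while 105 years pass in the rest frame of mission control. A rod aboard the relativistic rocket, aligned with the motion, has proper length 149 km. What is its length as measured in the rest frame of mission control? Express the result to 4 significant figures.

From Δt = γΔτ: γ = 105/64.9 = 1.61787.
L = L₀/γ = 149/1.61787 = 92.10 km.

92.10 km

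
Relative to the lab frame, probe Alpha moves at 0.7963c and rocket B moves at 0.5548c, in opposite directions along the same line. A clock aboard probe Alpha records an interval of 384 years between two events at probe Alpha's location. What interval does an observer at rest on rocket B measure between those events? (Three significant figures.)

1100 years

Speed of probe Alpha in rocket B's frame: u = (v_A + v_B)/(1 + v_A v_B/c²) = (0.7963 + 0.5548)/(1 + 0.7963×0.5548) = 1.3511/1.44178724 = 0.9371; |u| = 0.9371c.
At |u| = 0.9371c, γ = (1 − 0.878156)^(−1/2) = 2.8648.
The clock on probe Alpha records proper time, so rocket B measures Δt = γΔτ = 2.8648 × 384 = 1100 years.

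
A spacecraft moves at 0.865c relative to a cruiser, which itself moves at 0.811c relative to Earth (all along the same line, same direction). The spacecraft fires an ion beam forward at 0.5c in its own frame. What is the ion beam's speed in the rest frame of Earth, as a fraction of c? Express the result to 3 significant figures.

Apply u = (u'+v)/(1+u'v) twice. Ion beam in the cruiser frame: (0.5+0.865)/(1+0.5·0.865) = 1.365/1.4325 = 0.95288c.
That velocity, transformed to the rest frame of Earth: (0.95288+0.811)/(1+0.95288·0.811) = 1.76388/1.77278568 = 0.99498c.

0.995c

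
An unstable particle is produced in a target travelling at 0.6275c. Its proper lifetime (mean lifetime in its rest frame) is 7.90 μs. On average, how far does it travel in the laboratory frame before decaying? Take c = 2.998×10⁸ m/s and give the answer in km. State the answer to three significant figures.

1.91 km

β² = 0.39375625, so γ = 1/√0.60624375 = 1.2843.
Lab-frame lifetime: Δt = γτ = 1.2843 × 7.90 μs = 10.146 μs.
Distance: d = vΔt = 0.6275 × 2.998×10⁸ m/s × 1.0146×10^-5 s = 1910 m = 1.91 km.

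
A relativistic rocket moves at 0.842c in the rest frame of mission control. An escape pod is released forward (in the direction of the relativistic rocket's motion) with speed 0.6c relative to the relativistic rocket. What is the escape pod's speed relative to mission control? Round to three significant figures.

In units of c, u = (u' + v)/(1 + u'v) with u' = 0.6 and v = 0.842.
Numerator: 0.6 + 0.842 = 1.442. Denominator: 1 + (0.6)(0.842) = 1.5052.
u = 1.442/1.5052 = 0.95801, so the speed is 0.958c.

0.958c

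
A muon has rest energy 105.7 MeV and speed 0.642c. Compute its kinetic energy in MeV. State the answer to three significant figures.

With β = 0.642, γ = 1/√(1 − 0.642²) = 1/√0.587836 = 1.30428.
Kinetic energy: K = (γ − 1)mc² = (1.30428 − 1) × 105.7 MeV = 0.30428 × 105.7 = 32.2 MeV.

32.2 MeV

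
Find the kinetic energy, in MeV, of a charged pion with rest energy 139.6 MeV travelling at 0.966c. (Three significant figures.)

400 MeV

γ = 1/√(1 − β²) = 1/√(1 − 0.933156) = 1/√0.066844 = 1/0.258542 = 3.8678.
Kinetic energy: K = (γ − 1)mc² = (3.8678 − 1) × 139.6 MeV = 2.8678 × 139.6 = 400 MeV.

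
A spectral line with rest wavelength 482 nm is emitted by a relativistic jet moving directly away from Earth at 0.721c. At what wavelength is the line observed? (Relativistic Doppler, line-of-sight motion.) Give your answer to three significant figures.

1200 nm

Relativistic Doppler for wavelength: λ_obs = λ_src · √((1+β)/(1−β)).
With β = 0.721: factor = √(1.721/0.279) = 2.4836.
λ_obs = 482 × 2.4836 = 1200 nm.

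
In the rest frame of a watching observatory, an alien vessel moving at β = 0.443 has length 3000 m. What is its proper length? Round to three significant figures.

β² = 0.196249, so γ = 1/√0.803751 = 1.1154.
Proper length: L₀ = γ·L = 1.1154 × 3000 = 3350 m.

3350 m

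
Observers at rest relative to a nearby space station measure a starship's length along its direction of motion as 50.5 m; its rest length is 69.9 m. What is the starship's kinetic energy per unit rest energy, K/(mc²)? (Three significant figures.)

0.384

Length contraction gives γ = L₀/L = 69.9/50.5 = 1.38416.
Since K = (γ−1)mc², K/(mc²) = 1.38416 − 1 = 0.384.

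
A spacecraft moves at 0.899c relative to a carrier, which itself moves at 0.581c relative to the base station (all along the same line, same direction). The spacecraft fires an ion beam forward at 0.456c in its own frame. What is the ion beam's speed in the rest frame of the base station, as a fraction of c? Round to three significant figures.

Compose velocities in two stages. Stage 1 (into S'): u₁ = (0.456+0.899)/(1+0.456×0.899) = 0.96103.
Stage 2 (into S): u = (0.96103+0.581)/(1+0.96103×0.581) = 0.98952, so the speed is 0.990c.

0.990c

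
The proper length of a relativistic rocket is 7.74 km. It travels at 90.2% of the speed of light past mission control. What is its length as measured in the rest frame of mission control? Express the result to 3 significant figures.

3.34 km

γ = 1/√(1 − β²) = 1/√(1 − 0.813604) = 1/√0.186396 = 1/0.431736 = 2.3162.
Length contraction: L = L₀/γ = 7.74/2.3162 = 3.34 km.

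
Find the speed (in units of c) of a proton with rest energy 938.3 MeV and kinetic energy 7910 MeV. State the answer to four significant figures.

γ = 1 + K/(mc²) = 1 + 7910/938.3 = 9.4301.
β = √(1 − 1/γ²) = √(1 − 0.0112452) = √0.9887548 = 0.9944.

0.9944c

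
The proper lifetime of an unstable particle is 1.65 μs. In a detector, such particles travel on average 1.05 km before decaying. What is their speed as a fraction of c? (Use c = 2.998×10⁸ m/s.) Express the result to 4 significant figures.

0.9046c

Let x = d/(cτ) = 1050 m / (2.998×10⁸ m/s × 1.650×10^-6 s) = 2.1226. Since d = βγcτ, x = βγ = β/√(1−β²).
Solving: β² = x²/(1+x²) = 4.50543/5.50543 = 0.818361, so β = 0.9046.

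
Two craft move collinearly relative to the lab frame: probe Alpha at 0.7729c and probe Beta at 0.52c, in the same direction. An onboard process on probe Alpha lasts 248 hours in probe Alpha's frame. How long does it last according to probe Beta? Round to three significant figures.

The velocity of probe Alpha relative to probe Beta is (0.7729 − 0.52)c / (1 − 0.7729×0.52) = 0.42284c; relative speed 0.42284c.
At |u| = 0.42284c, γ = (1 − 0.178794)^(−1/2) = 1.1035.
Probe Alpha's interval is proper; time dilation gives Δt_B = γΔτ = 1.1035 × 248 hours = 274 hours.

274 hours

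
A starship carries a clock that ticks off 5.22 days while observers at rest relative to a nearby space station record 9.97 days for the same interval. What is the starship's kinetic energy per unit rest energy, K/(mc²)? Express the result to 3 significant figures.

0.910

From Δt = γΔτ: γ = 9.97/5.22 = 1.90996.
Since K = (γ−1)mc², K/(mc²) = 1.90996 − 1 = 0.910.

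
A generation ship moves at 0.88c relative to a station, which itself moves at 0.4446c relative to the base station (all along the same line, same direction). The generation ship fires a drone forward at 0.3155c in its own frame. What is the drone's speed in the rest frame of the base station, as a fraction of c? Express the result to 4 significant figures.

0.9748c

First combine the drone and generation ship (S''→S'): u₁ = (0.3155 + 0.88)/(1 + 0.3155×0.88) = 1.1955/1.27764 = 0.93571.
Then combine with the station (S'→S): u = (0.93571 + 0.4446)/(1 + 0.93571×0.4446) = 1.38031/1.416016666 = 0.97478.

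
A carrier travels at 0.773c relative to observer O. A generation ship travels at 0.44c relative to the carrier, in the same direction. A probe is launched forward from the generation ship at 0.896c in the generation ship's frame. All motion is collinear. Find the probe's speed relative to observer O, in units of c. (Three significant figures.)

First combine the probe and generation ship (S''→S'): u₁ = (0.896 + 0.44)/(1 + 0.896×0.44) = 1.336/1.39424 = 0.95823.
Then combine with the carrier (S'→S): u = (0.95823 + 0.773)/(1 + 0.95823×0.773) = 1.73123/1.74071179 = 0.99455.

0.995c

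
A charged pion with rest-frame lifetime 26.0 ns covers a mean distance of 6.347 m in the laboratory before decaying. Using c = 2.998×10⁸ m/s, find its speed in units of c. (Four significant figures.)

Let x = d/(cτ) = 6.347 m / (2.998×10⁸ m/s × 2.600×10^-8 s) = 0.81426. Since d = βγcτ, x = βγ = β/√(1−β²).
Solving: β² = x²/(1+x²) = 0.663019/1.663019 = 0.398684, so β = 0.6314.

0.6314c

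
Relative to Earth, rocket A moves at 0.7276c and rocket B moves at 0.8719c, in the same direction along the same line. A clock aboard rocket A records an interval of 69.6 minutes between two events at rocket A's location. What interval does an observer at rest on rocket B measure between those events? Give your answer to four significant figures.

Transform rocket A's velocity into rocket B's frame: (0.7276 − 0.8719)/(1 − 0.7276·0.8719) = −0.1443/0.36560556, so the relative speed is 0.39469c.
γ for this relative speed: γ = 1/√(1 − 0.15578) = 1.0884.
Rocket A's interval is proper; time dilation gives Δt_B = γΔτ = 1.0884 × 69.6 minutes = 75.75 minutes.

75.75 minutes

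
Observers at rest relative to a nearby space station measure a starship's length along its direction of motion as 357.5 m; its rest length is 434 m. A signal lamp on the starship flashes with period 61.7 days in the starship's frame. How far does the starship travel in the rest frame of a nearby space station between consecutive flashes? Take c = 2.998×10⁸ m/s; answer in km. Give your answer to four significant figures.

1.100×10^12 km

From L = L₀/γ: γ = 434/357.5 = 1.21399.
β = √(1 − 1/γ²) = 0.56698. Lab-frame period = γτ = 1.21399×61.7 days = 74.903 days. Distance = βc × γτ = 0.56698 × 2.998×10⁸ m/s × 6471619.2 s = 1.1000×10^15 m = 1.100×10^12 km.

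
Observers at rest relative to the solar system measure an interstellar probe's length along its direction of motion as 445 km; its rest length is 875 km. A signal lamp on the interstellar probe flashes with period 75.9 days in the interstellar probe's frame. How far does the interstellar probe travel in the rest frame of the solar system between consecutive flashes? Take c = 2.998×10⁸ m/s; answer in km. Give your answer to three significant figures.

From L = L₀/γ: γ = 875/445 = 1.96629.
β = √(1 − 1/γ²) = 0.86102. Lab-frame period = γτ = 1.96629×75.9 days = 149.24 days. Distance = βc × γτ = 0.86102 × 2.998×10⁸ m/s × 12894336 s = 3.3285×10^15 m = 3.33×10^12 km.

3.33×10^12 km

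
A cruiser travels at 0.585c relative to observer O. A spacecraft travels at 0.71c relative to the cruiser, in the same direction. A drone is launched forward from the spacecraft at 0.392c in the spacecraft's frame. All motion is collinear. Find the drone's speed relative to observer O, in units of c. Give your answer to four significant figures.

0.9619c

Apply u = (u'+v)/(1+u'v) twice. Drone in the cruiser frame: (0.392+0.71)/(1+0.392·0.71) = 1.102/1.27832 = 0.86207c.
That velocity, transformed to the rest frame of observer O: (0.86207+0.585)/(1+0.86207·0.585) = 1.44707/1.50431095 = 0.96195c.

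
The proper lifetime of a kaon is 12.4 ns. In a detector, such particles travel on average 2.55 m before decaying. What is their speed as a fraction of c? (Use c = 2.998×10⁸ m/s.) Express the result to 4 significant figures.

0.5657c

Lab distance = (lab lifetime)·v = γτ·βc, so βγ = d/(cτ) = 2.550/(2.998×10⁸ × 1.240×10^-8) = 0.68594.
With βγ = 0.68594: γ² = 1 + (βγ)² = 1.470514, and β = (βγ)/γ = 0.68594/1.21265 = 0.5657.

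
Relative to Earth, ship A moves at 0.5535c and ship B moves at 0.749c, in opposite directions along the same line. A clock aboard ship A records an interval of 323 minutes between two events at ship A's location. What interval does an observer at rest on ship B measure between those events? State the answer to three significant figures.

The velocity of ship A relative to ship B is (0.5535 + 0.749)c / (1 + 0.5535×0.749) = 0.92077c; relative speed 0.92077c.
At |u| = 0.92077c, γ = (1 − 0.847817)^(−1/2) = 2.5634.
The clock on ship A records proper time, so ship B measures Δt = γΔτ = 2.5634 × 323 = 828 minutes.

828 minutes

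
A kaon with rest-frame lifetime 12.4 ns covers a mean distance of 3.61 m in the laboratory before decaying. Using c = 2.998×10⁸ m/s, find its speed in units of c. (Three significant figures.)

d = βγcτ ⇒ βγ = d/(cτ) = 3.610 m / (3.71752 m) = 0.97108.
β = (βγ)/√(1+(βγ)²) = 0.97108/√1.942996 = 0.697.

0.697c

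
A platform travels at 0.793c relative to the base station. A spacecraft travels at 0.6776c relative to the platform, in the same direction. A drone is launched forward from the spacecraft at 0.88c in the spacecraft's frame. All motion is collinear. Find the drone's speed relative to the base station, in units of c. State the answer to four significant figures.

Apply u = (u'+v)/(1+u'v) twice. Drone in the platform frame: (0.88+0.6776)/(1+0.88·0.6776) = 1.5576/1.596288 = 0.97576c.
That velocity, transformed to the rest frame of the base station: (0.97576+0.793)/(1+0.97576·0.793) = 1.76876/1.77377768 = 0.99717c.

0.9972c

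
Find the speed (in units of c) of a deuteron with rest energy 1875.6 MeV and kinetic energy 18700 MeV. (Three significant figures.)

0.996c

γ = 1 + K/(mc²) = 1 + 18700/1875.6 = 10.97.
β = √(1 − 1/γ²) = √(1 − 0.00830973) = √0.99169027 = 0.996.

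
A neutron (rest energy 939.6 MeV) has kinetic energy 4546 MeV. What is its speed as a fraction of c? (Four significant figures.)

0.9852c

γ = 1 + K/(mc²) = 1 + 4546/939.6 = 5.8382.
β = √(1 − 1/γ²) = √(1 − 0.0293388) = √0.9706612 = 0.9852.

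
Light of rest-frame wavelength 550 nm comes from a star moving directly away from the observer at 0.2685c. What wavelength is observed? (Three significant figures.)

Relativistic Doppler for wavelength: λ_obs = λ_src · √((1+β)/(1−β)).
With β = 0.2685: factor = √(1.2685/0.7315) = 1.3169.
λ_obs = 550 × 1.3169 = 724 nm.

724 nm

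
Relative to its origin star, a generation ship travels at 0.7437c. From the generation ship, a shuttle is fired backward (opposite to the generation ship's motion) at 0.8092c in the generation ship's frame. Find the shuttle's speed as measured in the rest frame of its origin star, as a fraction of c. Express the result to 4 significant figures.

In units of c, u = (u' + v)/(1 + u'v) with u' = −0.8092 and v = 0.7437.
Numerator: −0.8092 + 0.7437 = −0.0655. Denominator: 1 + (−0.8092)(0.7437) = 0.39819796.
u = −0.0655/0.39819796 = −0.16449, so the speed is 0.1645c.

0.1645c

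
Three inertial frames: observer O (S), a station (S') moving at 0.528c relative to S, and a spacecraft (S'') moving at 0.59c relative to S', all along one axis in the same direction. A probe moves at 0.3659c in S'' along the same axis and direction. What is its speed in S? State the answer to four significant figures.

0.9287c

Compose velocities in two stages. Stage 1 (into S'): u₁ = (0.3659+0.59)/(1+0.3659×0.59) = 0.78618.
Stage 2 (into S): u = (0.78618+0.528)/(1+0.78618×0.528) = 0.92868, so the speed is 0.9287c.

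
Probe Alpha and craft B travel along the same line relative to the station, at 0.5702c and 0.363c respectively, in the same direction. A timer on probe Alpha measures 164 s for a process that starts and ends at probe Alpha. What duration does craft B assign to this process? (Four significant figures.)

Speed of probe Alpha in craft B's frame: u = (v_A − v_B)/(1 − v_A v_B/c²) = (0.5702 − 0.363)/(1 − 0.5702×0.363) = 0.2072/0.7930174 = 0.26128; |u| = 0.26128c.
At |u| = 0.26128c, γ = (1 − 0.0682672)^(−1/2) = 1.036.
Probe Alpha's interval is proper; time dilation gives Δt_B = γΔτ = 1.036 × 164 s = 169.9 s.

169.9 s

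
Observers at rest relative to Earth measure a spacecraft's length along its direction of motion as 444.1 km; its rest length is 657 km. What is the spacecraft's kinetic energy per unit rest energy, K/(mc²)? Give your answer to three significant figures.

γ = L₀/L = 657/444.1 = 1.4794.
Since K = (γ−1)mc², K/(mc²) = 1.4794 − 1 = 0.479.

0.479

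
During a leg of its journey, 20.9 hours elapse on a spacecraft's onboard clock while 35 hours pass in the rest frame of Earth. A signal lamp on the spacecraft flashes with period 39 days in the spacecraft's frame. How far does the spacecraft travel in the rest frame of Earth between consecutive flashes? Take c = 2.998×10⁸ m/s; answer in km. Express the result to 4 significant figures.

From Δt = γΔτ: γ = 35/20.9 = 1.67464.
β = √(1 − 1/γ²) = 0.80213. Lab-frame period = γτ = 1.67464×39 days = 65.311 days. Distance = βc × γτ = 0.80213 × 2.998×10⁸ m/s × 5642870.4 s = 1.3570×10^15 m = 1.357×10^12 km.

1.357×10^12 km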